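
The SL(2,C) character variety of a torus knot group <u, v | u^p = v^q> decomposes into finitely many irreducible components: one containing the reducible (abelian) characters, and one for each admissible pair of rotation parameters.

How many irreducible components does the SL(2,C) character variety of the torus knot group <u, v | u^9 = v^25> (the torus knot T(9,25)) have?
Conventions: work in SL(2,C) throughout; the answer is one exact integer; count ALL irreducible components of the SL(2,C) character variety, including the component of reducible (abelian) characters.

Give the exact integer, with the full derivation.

In the torus knot group T(9,25), u^9 = v^25 is central, so an irreducible representation sends it to +I or -I (Schur).
On an irreducible component, tr(u) is locked at 2*cos(pi*alpha/9) for some alpha in 1..8, and tr(v) at 2*cos(pi*beta/25) for some beta in 1..24.
The two central values (-1)^alpha I and (-1)^beta I must be the same matrix, so alpha and beta share a parity.
count pairs: odd alpha (4 choices) x odd beta (12), plus even alpha (4) x even beta (12): 4*12 + 4*12 = 96.
Total: 96 irreducible-character components + 1 reducible (abelian) component = 97.

97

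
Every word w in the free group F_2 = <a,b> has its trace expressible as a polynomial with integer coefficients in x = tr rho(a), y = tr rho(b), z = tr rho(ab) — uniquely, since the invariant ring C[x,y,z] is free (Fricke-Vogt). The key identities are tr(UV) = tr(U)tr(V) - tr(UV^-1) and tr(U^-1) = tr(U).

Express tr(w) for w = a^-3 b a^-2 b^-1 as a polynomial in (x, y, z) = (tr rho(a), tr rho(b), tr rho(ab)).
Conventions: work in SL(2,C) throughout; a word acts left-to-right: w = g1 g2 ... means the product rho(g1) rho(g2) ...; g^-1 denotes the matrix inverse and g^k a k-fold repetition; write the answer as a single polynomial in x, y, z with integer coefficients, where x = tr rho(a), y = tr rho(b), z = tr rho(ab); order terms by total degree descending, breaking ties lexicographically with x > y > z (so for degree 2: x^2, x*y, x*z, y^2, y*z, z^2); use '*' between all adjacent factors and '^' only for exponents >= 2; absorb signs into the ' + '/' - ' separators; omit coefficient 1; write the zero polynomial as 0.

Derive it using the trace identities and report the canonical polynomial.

x^4*y*z - x^3*y^2 - x^3*z^2 - x^2*y*z + x*y^2 + x*z^2 + x

tr(b a^-1) = tr(b) tr(a) - tr(b a)   [inverse elimination on a] = x*y - z
reduce: tr(a^-2 b) = tr(b a^-1) tr(a) - tr(b)   [inverse elimination on a] = x^2*y - x*z - y
tr(a^-2 b a^-1) = tr(a^-2 b) tr(a) - tr(a^-2 b a)   [inverse elimination on a] = x^3*y - x^2*z - 2*x*y + z
tr(b^2) = tr(b) tr(b) - tr(1)   [square of b] = y^2 - 2
reduce: tr(b^2 a) = tr(b) tr(a b) - tr(a)   [square of b] = y*z - x
tr(b a^-1 b) = tr(b^2) tr(a) - tr(b^2 a)   [inverse elimination on a] = x*y^2 - y*z - x
reduce: tr(b a b a) = tr(b a) tr(b a) - tr(1)   [split at a repeated b] = z^2 - 2
tr(b a^-1 b a) = tr(b a b) tr(a) - tr(b a b a)   [inverse elimination on a] = x*y*z - x^2 - z^2 + 2
so tr(b a^-1 b a^-1) = tr(b a^-1 b) tr(a) - tr(b a^-1 b a)   [inverse elimination on a] = x^2*y^2 - 2*x*y*z + z^2 - 2
reduce: tr(a^-2 b a^-1 b) = tr(b a^-1 b a^-1) tr(a) - tr(b a^-1 b)   [inverse elimination on a] = x^3*y^2 - 2*x^2*y*z - x*y^2 + x*z^2 + y*z - x
tr(a^-2 b a^-1 b^-1) = tr(a^-2 b a^-1) tr(b) - tr(a^-2 b a^-1 b)   [inverse elimination on b] = x^2*y*z - x*y^2 - x*z^2 + x
tr(b a^-1 b^-1 a) = tr(a b a^-1) tr(b) - tr(a b a^-1 b)   [inverse elimination on b] = -x*y*z + x^2 + y^2 + z^2 - 2
tr(a^-1 b a^-1 b^-1) = tr(b a^-1 b^-1) tr(a) - tr(b a^-1 b^-1 a)   [inverse elimination on a] = x*y*z - y^2 - z^2 + 2
tr(b^-1 a^-3 b a^-1) = tr(a^-2 b a^-1 b^-1) tr(a) - tr(a^-2 b a^-1 b^-1 a)   [inverse elimination on a] = x^3*y*z - x^2*y^2 - x^2*z^2 - x*y*z + x^2 + y^2 + z^2 - 2
tr(a^-2) = tr(a^-1) tr(a) - tr(1)   [inverse elimination on a] = x^2 - 2
tr(a^-3) = tr(a^-2) tr(a) - tr(a^-1)   [inverse elimination on a] = x^3 - 3*x
so tr(a^-3 b a^-2 b^-1) = tr(b^-1 a^-3 b a^-1) tr(a) - tr(b^-1 a^-3 b)   [inverse elimination on a] = x^4*y*z - x^3*y^2 - x^3*z^2 - x^2*y*z + x*y^2 + x*z^2 + x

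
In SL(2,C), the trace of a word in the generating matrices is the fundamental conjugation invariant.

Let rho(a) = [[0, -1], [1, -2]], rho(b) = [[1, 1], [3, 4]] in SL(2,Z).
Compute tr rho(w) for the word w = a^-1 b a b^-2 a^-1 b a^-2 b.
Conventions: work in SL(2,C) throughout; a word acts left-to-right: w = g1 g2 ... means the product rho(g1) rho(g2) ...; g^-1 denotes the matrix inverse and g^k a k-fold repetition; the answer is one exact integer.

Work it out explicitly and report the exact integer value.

rho(a^-1) = [[-2, 1], [-1, 0]]
... * rho(b) = [[1, 1], [3, 4]]  ->  [[1, 2], [-1, -1]]
... * rho(a) = [[0, -1], [1, -2]]  ->  [[2, -5], [-1, 3]]
... * rho(b^-1) = [[4, -1], [-3, 1]]  ->  [[23, -7], [-13, 4]]
... * rho(b^-1) = [[4, -1], [-3, 1]]  ->  [[113, -30], [-64, 17]]
... * rho(a^-1) = [[-2, 1], [-1, 0]]  ->  [[-196, 113], [111, -64]]
... * rho(b) = [[1, 1], [3, 4]]  ->  [[143, 256], [-81, -145]]
... * rho(a^-1) = [[-2, 1], [-1, 0]]  ->  [[-542, 143], [307, -81]]
... * rho(a^-1) = [[-2, 1], [-1, 0]]  ->  [[941, -542], [-533, 307]]
... * rho(b) = [[1, 1], [3, 4]]  ->  [[-685, -1227], [388, 695]]
tr = -685 + 695 = 10

10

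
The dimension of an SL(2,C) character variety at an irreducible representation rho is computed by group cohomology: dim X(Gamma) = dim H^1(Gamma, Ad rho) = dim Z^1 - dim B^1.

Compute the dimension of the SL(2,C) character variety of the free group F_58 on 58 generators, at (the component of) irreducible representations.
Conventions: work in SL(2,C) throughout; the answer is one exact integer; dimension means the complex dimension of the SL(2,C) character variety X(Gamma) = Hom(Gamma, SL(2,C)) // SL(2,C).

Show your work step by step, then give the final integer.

171

Here Gamma is free of rank 58 — no relator constrains a cocycle.
So Z^1 = (sl_2)^58 in full: dim Z^1 = 174.
At an irreducible rho the centralizer of the image in sl_2 is 0, so the coboundary map sl_2 -> Z^1 is injective: dim B^1 = 3.
Therefore dim X = 174 - 3 = 171.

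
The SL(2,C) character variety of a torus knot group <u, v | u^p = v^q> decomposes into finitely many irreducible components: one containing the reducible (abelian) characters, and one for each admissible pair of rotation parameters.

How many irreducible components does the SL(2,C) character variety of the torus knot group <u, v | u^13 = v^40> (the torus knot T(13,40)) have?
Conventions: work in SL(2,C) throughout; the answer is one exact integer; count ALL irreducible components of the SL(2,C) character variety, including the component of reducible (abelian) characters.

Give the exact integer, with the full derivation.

Gamma = < u, v | u^13 = v^40 > (torus knot T(13,40)); the central element u^13 = v^40 acts as +I or -I in any irreducible SL(2,C) representation.
On an irreducible component, tr(u) is locked at 2*cos(pi*alpha/13) for some alpha in 1..12, and tr(v) at 2*cos(pi*beta/40) for some beta in 1..39.
u^13 = (-1)^alpha I and v^40 = (-1)^beta I must agree, so alpha and beta have equal parity.
count pairs: odd alpha (6 choices) x odd beta (20), plus even alpha (6) x even beta (19): 6*20 + 6*19 = 234.
That is 234 components of irreducible characters, and with the reducible (abelian) component the total is 235.

235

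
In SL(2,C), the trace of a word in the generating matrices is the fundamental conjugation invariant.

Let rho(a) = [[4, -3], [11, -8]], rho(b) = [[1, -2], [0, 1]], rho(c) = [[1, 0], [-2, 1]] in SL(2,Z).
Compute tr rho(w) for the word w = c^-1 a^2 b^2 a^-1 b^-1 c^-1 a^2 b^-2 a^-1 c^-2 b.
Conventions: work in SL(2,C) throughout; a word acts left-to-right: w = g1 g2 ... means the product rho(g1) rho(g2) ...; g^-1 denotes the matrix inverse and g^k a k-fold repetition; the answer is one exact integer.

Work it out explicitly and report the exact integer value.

-10034962

rho(c^-1) = [[1, 0], [2, 1]]
... * rho(a) = [[4, -3], [11, -8]]  ->  [[4, -3], [19, -14]]
... * rho(a) = [[4, -3], [11, -8]]  ->  [[-17, 12], [-78, 55]]
... * rho(b) = [[1, -2], [0, 1]]  ->  [[-17, 46], [-78, 211]]
... * rho(b) = [[1, -2], [0, 1]]  ->  [[-17, 80], [-78, 367]]
... * rho(a^-1) = [[-8, 3], [-11, 4]]  ->  [[-744, 269], [-3413, 1234]]
... * rho(b^-1) = [[1, 2], [0, 1]]  ->  [[-744, -1219], [-3413, -5592]]
... * rho(c^-1) = [[1, 0], [2, 1]]  ->  [[-3182, -1219], [-14597, -5592]]
... * rho(a) = [[4, -3], [11, -8]]  ->  [[-26137, 19298], [-119900, 88527]]
... * rho(a) = [[4, -3], [11, -8]]  ->  [[107730, -75973], [494197, -348516]]
... * rho(b^-1) = [[1, 2], [0, 1]]  ->  [[107730, 139487], [494197, 639878]]
... * rho(b^-1) = [[1, 2], [0, 1]]  ->  [[107730, 354947], [494197, 1628272]]
... * rho(a^-1) = [[-8, 3], [-11, 4]]  ->  [[-4766257, 1742978], [-21864568, 7995679]]
... * rho(c^-1) = [[1, 0], [2, 1]]  ->  [[-1280301, 1742978], [-5873210, 7995679]]
... * rho(c^-1) = [[1, 0], [2, 1]]  ->  [[2205655, 1742978], [10118148, 7995679]]
... * rho(b) = [[1, -2], [0, 1]]  ->  [[2205655, -2668332], [10118148, -12240617]]
tr = 2205655 + -12240617 = -10034962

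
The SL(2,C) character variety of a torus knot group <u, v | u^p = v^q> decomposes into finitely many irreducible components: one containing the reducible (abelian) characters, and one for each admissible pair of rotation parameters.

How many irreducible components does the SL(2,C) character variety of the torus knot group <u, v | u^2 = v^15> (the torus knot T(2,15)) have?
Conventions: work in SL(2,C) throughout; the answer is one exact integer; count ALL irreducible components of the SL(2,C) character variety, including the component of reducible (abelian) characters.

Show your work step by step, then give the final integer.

8

Gamma = < u, v | u^2 = v^15 > (torus knot T(2,15)); the central element u^2 = v^15 acts as +I or -I in any irreducible SL(2,C) representation.
On an irreducible component, tr(u) is locked at 2*cos(pi*alpha/2) for some alpha in 1..1, and tr(v) at 2*cos(pi*beta/15) for some beta in 1..14.
The two central values (-1)^alpha I and (-1)^beta I must be the same matrix, so alpha and beta share a parity.
Counting: 1 odd alphas x 7 odd betas + 0 even alphas x 7 even betas = 7 + 0 = 7.
components with irreducible characters: 7; plus the single component of reducible (abelian) characters: total 8.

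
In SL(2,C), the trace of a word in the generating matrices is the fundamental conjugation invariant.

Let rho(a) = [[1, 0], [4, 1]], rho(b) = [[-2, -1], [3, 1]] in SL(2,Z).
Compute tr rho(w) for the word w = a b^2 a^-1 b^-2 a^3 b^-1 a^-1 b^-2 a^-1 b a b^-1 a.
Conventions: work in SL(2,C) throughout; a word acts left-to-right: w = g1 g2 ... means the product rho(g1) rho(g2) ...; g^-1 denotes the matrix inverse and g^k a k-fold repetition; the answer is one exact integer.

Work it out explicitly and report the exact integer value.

16866

rho(a) = [[1, 0], [4, 1]]
... * rho(b) = [[-2, -1], [3, 1]]  ->  [[-2, -1], [-5, -3]]
... * rho(b) = [[-2, -1], [3, 1]]  ->  [[1, 1], [1, 2]]
... * rho(a^-1) = [[1, 0], [-4, 1]]  ->  [[-3, 1], [-7, 2]]
... * rho(b^-1) = [[1, 1], [-3, -2]]  ->  [[-6, -5], [-13, -11]]
... * rho(b^-1) = [[1, 1], [-3, -2]]  ->  [[9, 4], [20, 9]]
... * rho(a) = [[1, 0], [4, 1]]  ->  [[25, 4], [56, 9]]
... * rho(a) = [[1, 0], [4, 1]]  ->  [[41, 4], [92, 9]]
... * rho(a) = [[1, 0], [4, 1]]  ->  [[57, 4], [128, 9]]
... * rho(b^-1) = [[1, 1], [-3, -2]]  ->  [[45, 49], [101, 110]]
... * rho(a^-1) = [[1, 0], [-4, 1]]  ->  [[-151, 49], [-339, 110]]
... * rho(b^-1) = [[1, 1], [-3, -2]]  ->  [[-298, -249], [-669, -559]]
... * rho(b^-1) = [[1, 1], [-3, -2]]  ->  [[449, 200], [1008, 449]]
... * rho(a^-1) = [[1, 0], [-4, 1]]  ->  [[-351, 200], [-788, 449]]
... * rho(b) = [[-2, -1], [3, 1]]  ->  [[1302, 551], [2923, 1237]]
... * rho(a) = [[1, 0], [4, 1]]  ->  [[3506, 551], [7871, 1237]]
... * rho(b^-1) = [[1, 1], [-3, -2]]  ->  [[1853, 2404], [4160, 5397]]
... * rho(a) = [[1, 0], [4, 1]]  ->  [[11469, 2404], [25748, 5397]]
tr = 11469 + 5397 = 16866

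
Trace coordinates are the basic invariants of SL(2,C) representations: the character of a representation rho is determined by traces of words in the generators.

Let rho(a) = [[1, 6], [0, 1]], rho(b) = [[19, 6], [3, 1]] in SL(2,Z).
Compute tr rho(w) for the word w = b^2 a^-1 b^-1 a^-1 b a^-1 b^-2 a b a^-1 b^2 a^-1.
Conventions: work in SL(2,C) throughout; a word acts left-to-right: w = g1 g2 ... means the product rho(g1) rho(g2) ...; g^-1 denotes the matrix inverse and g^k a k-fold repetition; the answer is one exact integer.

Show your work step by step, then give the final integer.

-3010900948

rho(b) = [[19, 6], [3, 1]]
... * rho(b) = [[19, 6], [3, 1]]  ->  [[379, 120], [60, 19]]
... * rho(a^-1) = [[1, -6], [0, 1]]  ->  [[379, -2154], [60, -341]]
... * rho(b^-1) = [[1, -6], [-3, 19]]  ->  [[6841, -43200], [1083, -6839]]
... * rho(a^-1) = [[1, -6], [0, 1]]  ->  [[6841, -84246], [1083, -13337]]
... * rho(b) = [[19, 6], [3, 1]]  ->  [[-122759, -43200], [-19434, -6839]]
... * rho(a^-1) = [[1, -6], [0, 1]]  ->  [[-122759, 693354], [-19434, 109765]]
... * rho(b^-1) = [[1, -6], [-3, 19]]  ->  [[-2202821, 13910280], [-348729, 2202139]]
... * rho(b^-1) = [[1, -6], [-3, 19]]  ->  [[-43933661, 277512246], [-6955146, 43933015]]
... * rho(a) = [[1, 6], [0, 1]]  ->  [[-43933661, 13910280], [-6955146, 2202139]]
... * rho(b) = [[19, 6], [3, 1]]  ->  [[-793008719, -249691686], [-125541357, -39528737]]
... * rho(a^-1) = [[1, -6], [0, 1]]  ->  [[-793008719, 4508360628], [-125541357, 713719405]]
... * rho(b) = [[19, 6], [3, 1]]  ->  [[-1542083777, -249691686], [-244127568, -39528737]]
... * rho(b) = [[19, 6], [3, 1]]  ->  [[-30048666821, -9502194348], [-4757010003, -1504294145]]
... * rho(a^-1) = [[1, -6], [0, 1]]  ->  [[-30048666821, 170789806578], [-4757010003, 27037765873]]
tr = -30048666821 + 27037765873 = -3010900948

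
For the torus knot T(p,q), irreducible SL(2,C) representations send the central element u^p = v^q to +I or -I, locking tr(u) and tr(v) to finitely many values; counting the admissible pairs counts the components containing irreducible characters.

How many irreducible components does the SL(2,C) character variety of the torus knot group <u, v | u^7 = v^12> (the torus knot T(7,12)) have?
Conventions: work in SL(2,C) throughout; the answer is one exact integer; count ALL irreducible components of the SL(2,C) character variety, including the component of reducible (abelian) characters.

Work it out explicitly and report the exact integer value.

Gamma = < u, v | u^7 = v^12 > (torus knot T(7,12)); the central element u^7 = v^12 acts as +I or -I in any irreducible SL(2,C) representation.
So on each irreducible component the traces are pinned: tr(u) = 2*cos(pi*alpha/7) with 1 <= alpha <= 6, tr(v) = 2*cos(pi*beta/12) with 1 <= beta <= 11.
u^7 = (-1)^alpha I and v^12 = (-1)^beta I must agree, so alpha and beta have equal parity.
count pairs: odd alpha (3 choices) x odd beta (6), plus even alpha (3) x even beta (5): 3*6 + 3*5 = 33.
Total: 33 irreducible-character components + 1 reducible (abelian) component = 34.

34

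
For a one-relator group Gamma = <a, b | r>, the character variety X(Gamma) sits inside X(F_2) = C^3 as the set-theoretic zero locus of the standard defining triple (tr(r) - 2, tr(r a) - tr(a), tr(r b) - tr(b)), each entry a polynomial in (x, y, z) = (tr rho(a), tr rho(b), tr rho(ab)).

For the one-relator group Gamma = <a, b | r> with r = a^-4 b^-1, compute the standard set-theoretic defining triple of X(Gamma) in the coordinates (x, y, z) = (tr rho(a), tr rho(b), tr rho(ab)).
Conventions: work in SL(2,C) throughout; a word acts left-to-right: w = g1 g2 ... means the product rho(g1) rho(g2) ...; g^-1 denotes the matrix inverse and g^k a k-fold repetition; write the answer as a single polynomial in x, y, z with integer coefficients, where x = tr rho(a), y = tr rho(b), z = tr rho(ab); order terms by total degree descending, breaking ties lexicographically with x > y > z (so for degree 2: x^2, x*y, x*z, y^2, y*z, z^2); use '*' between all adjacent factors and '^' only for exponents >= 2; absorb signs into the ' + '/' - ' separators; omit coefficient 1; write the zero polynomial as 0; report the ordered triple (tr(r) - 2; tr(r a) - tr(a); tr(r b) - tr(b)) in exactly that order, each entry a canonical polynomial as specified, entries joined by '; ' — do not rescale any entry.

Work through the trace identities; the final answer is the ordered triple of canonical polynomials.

tr(a^-1) = tr(a) = x
so tr(a^-2) = tr(a^-1)*tr(a) - tr(1)  (eliminate a^-1) = x^2 - 2
so tr(a^-3) = tr(a^-2)*tr(a) - tr(a^-1)  (eliminate a^-1) = x^3 - 3*x
tr(a^-4) = tr(a^-3)*tr(a) - tr(a^-2)  (eliminate a^-1) = x^4 - 4*x^2 + 2
reduce: tr(b a^-1) = tr(b)*tr(a) - tr(b a)  (eliminate a^-1) = x*y - z
so tr(b a^-2) = tr(b a^-1)*tr(a) - tr(b)  (eliminate a^-1) = x^2*y - x*z - y
so tr(b a^-3) = tr(b a^-2)*tr(a) - tr(b a^-1)  (eliminate a^-1) = x^3*y - x^2*z - 2*x*y + z
tr(a^-4 b) = tr(b a^-3)*tr(a) - tr(b a^-2)  (eliminate a^-1) = x^4*y - x^3*z - 3*x^2*y + 2*x*z + y
so tr(a^-4 b^-1) = tr(a^-4)*tr(b) - tr(a^-4 b)  (eliminate b^-1) = x^3*z - x^2*y - 2*x*z + y
tr(a^-1 b^-1 a^-1) = tr(b^-1 a^-1)*tr(a) - tr(b^-1)  (eliminate a^-1) = x*z - y
tr(a^-3 b^-1) = tr(a^-1 b^-1 a^-1)*tr(a) - tr(a^-1 b^-1)  (eliminate a^-1) = x^2*z - x*y - z
assemble the triple (tr(r) - 2; tr(r a) - x; tr(r b) - y)

x^3*z - x^2*y - 2*x*z + y - 2; x^2*z - x*y - x - z; x^4 - 4*x^2 - y + 2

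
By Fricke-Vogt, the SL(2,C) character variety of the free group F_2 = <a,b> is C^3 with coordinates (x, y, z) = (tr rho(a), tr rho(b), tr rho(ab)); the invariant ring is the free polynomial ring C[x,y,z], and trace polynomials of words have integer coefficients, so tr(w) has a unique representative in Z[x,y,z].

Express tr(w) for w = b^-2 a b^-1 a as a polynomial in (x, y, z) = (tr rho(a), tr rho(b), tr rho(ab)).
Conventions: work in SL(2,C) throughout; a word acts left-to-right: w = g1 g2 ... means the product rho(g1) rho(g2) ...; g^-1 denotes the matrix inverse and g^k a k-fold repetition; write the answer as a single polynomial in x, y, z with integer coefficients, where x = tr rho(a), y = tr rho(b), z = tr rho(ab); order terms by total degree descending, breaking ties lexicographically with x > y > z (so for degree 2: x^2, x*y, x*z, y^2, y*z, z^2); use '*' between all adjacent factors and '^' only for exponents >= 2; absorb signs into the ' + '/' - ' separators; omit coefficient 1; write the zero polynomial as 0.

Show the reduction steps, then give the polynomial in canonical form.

x^2*y^3 - 2*x*y^2*z - x^2*y + y*z^2 + x*z - y

apply: tr(a^2) = tr(a)*tr(a) - tr(1) = x^2 - 2
apply: tr(a^2 b) = tr(a)*tr(b a) - tr(b) = x*z - y
tr(a b^-1 a) = tr(a^2)*tr(b) - tr(a^2 b) = x^2*y - x*z - y
tr(a b a b) = tr(b a)*tr(b a) - tr(1) = z^2 - 2
tr(a b^-1 a b) = tr(a b a)*tr(b) - tr(a b a b) = x*y*z - y^2 - z^2 + 2
use: tr(a b^-1 a b^-1) = tr(a b^-1 a)*tr(b) - tr(a b^-1 a b) = x^2*y^2 - 2*x*y*z + z^2 - 2
apply: tr(b^-2 a b^-1 a) = tr(a b^-1 a b^-1)*tr(b) - tr(a b^-1 a) = x^2*y^3 - 2*x*y^2*z - x^2*y + y*z^2 + x*z - y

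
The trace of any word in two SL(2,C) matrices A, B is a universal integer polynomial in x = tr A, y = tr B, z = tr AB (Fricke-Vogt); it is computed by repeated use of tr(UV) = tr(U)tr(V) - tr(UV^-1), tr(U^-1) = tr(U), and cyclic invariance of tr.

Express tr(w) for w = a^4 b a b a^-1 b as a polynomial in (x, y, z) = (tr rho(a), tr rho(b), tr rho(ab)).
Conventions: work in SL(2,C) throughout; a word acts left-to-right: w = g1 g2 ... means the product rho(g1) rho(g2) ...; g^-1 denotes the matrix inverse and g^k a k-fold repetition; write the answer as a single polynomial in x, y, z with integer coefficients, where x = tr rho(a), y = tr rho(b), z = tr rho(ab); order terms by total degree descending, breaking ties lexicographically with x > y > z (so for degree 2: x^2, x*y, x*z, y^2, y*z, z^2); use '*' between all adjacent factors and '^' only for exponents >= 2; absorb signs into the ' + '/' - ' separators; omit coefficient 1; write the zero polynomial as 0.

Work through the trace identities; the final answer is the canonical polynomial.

trace(b a b a) = trace(b a)*trace(b a) - trace(1)  (split on b) = z^2 - 2
use: trace(b a b) = trace(b)*trace(a b) - trace(a)  (reduce the b square) = y*z - x
use: trace(a b a b a) = trace(a)*trace(b a b a) - trace(b a b)  (reduce the a square) = x*z^2 - y*z - x
trace(a^3 b a b) = trace(a)*trace(a b a b a) - trace(a b a b)  (reduce the a square) = x^2*z^2 - x*y*z - x^2 - z^2 + 2
use: trace(a b a) = trace(a)*trace(b a) - trace(b)  (reduce the a square) = x*z - y
trace(a^2 b a) = trace(a)*trace(a b a) - trace(a b)  (reduce the a square) = x^2*z - x*y - z
use: trace(a^3 b a) = trace(a)*trace(a^2 b a) - trace(a^2 b)  (reduce the a square) = x^3*z - x^2*y - 2*x*z + y
apply: trace(b a b^2 a^3) = trace(b)*trace(a^3 b a b) - trace(a^3 b a)  (reduce the b square) = x^2*y*z^2 - x^3*z - x*y^2*z - y*z^2 + 2*x*z + y
apply: trace(b a b^2 a^2) = trace(b)*trace(a^2 b a b) - trace(a^2 b a)  (reduce the b square) = x*y*z^2 - x^2*z - y^2*z + z
apply: trace(b a^4 b a b) = trace(a)*trace(b a b^2 a^3) - trace(b a b^2 a^2)  (reduce the a square) = x^3*y*z^2 - x^4*z - x^2*y^2*z - 2*x*y*z^2 + 3*x^2*z + y^2*z + x*y - z
use: trace(b a b a b a) = trace(a b)*trace(a b a b) - trace(a^-1 b^-1)  (split on a) = z^3 - 3*z
apply: trace(b a b a b) = trace(b)*trace(a b a b) - trace(a b a)  (reduce the b square) = y*z^2 - x*z - y
use: trace(b a b a b a^2) = trace(a)*trace(b a b a b a) - trace(b a b a b)  (reduce the a square) = x*z^3 - y*z^2 - 2*x*z + y
use: trace(a b a b a b a^2) = trace(a)*trace(b a b a b a^2) - trace(b a b a b a)  (reduce the a square) = x^2*z^3 - x*y*z^2 - 2*x^2*z - z^3 + x*y + 3*z
use: trace(b a^4 b a b a) = trace(a)*trace(a b a b a b a^2) - trace(a b a b a b a)  (reduce the a square) = x^3*z^3 - x^2*y*z^2 - 2*x^3*z - 2*x*z^3 + x^2*y + y*z^2 + 5*x*z - y
apply: trace(a^4 b a b a^-1 b) = trace(b a^4 b a b)*trace(a) - trace(b a^4 b a b a)  (eliminate a^-1) = x^4*y*z^2 - x^5*z - x^3*y^2*z - x^3*z^3 - x^2*y*z^2 + 5*x^3*z + x*y^2*z + 2*x*z^3 - y*z^2 - 6*x*z + y

x^4*y*z^2 - x^5*z - x^3*y^2*z - x^3*z^3 - x^2*y*z^2 + 5*x^3*z + x*y^2*z + 2*x*z^3 - y*z^2 - 6*x*z + y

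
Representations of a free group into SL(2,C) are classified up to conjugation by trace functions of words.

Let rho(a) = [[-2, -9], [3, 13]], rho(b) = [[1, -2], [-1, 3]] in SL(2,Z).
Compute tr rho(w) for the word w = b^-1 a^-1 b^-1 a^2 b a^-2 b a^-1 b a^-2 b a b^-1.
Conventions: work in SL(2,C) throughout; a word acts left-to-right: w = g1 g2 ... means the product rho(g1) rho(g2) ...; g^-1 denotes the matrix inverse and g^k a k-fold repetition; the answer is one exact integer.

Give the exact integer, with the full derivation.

51352276

rho(b^-1) = [[3, 2], [1, 1]]
... * rho(a^-1) = [[13, 9], [-3, -2]]  ->  [[33, 23], [10, 7]]
... * rho(b^-1) = [[3, 2], [1, 1]]  ->  [[122, 89], [37, 27]]
... * rho(a) = [[-2, -9], [3, 13]]  ->  [[23, 59], [7, 18]]
... * rho(a) = [[-2, -9], [3, 13]]  ->  [[131, 560], [40, 171]]
... * rho(b) = [[1, -2], [-1, 3]]  ->  [[-429, 1418], [-131, 433]]
... * rho(a^-1) = [[13, 9], [-3, -2]]  ->  [[-9831, -6697], [-3002, -2045]]
... * rho(a^-1) = [[13, 9], [-3, -2]]  ->  [[-107712, -75085], [-32891, -22928]]
... * rho(b) = [[1, -2], [-1, 3]]  ->  [[-32627, -9831], [-9963, -3002]]
... * rho(a^-1) = [[13, 9], [-3, -2]]  ->  [[-394658, -273981], [-120513, -83663]]
... * rho(b) = [[1, -2], [-1, 3]]  ->  [[-120677, -32627], [-36850, -9963]]
... * rho(a^-1) = [[13, 9], [-3, -2]]  ->  [[-1470920, -1020839], [-449161, -311724]]
... * rho(a^-1) = [[13, 9], [-3, -2]]  ->  [[-16059443, -11196602], [-4903921, -3419001]]
... * rho(b) = [[1, -2], [-1, 3]]  ->  [[-4862841, -1470920], [-1484920, -449161]]
... * rho(a) = [[-2, -9], [3, 13]]  ->  [[5312922, 24643609], [1622357, 7525187]]
... * rho(b^-1) = [[3, 2], [1, 1]]  ->  [[40582375, 35269453], [12392258, 10769901]]
tr = 40582375 + 10769901 = 51352276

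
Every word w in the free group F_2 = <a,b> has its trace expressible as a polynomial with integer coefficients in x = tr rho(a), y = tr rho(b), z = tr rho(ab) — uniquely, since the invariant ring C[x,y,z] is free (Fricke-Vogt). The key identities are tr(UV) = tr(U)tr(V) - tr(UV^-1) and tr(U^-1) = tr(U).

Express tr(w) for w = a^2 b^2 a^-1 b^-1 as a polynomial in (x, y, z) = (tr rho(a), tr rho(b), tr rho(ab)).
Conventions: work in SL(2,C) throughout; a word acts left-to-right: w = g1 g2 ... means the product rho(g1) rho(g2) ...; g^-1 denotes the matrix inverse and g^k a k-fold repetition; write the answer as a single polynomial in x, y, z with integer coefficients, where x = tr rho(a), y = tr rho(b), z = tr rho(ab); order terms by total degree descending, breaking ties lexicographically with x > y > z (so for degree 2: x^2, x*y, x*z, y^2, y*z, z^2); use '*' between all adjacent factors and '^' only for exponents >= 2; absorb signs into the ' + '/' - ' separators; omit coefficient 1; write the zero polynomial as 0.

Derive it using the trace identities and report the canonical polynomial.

-x^2*y^2*z + x^3*y + x*y^3 + x*y*z^2 - 4*x*y + z

use: tr(a^2 b) = tr(a)*tr(b a) - tr(b) = x*z - y
tr(a^2) = tr(a)*tr(a) - tr(1) = x^2 - 2
tr(a b^2 a) = tr(b)*tr(a^2 b) - tr(a^2) = x*y*z - x^2 - y^2 + 2
tr(a b^2) = tr(b)*tr(a b) - tr(a) = y*z - x
tr(a^2 b^2 a) = tr(a)*tr(a b^2 a) - tr(a b^2) = x^2*y*z - x^3 - x*y^2 - y*z + 3*x
use: tr(b a b a) = tr(a b)*tr(a b) - tr(1)   [split at repeated a] = z^2 - 2
apply: tr(a b a^2 b) = tr(a)*tr(b a b a) - tr(b a b) = x*z^2 - y*z - x
use: tr(a b a^2) = tr(a)*tr(a b a) - tr(a b) = x^2*z - x*y - z
apply: tr(a^2 b^2 a b) = tr(b)*tr(a b a^2 b) - tr(a b a^2) = x*y*z^2 - x^2*z - y^2*z + z
tr(b^-1 a^2 b^2 a) = tr(a^2 b^2 a)*tr(b) - tr(a^2 b^2 a b) = x^2*y^2*z - x^3*y - x*y^3 - x*y*z^2 + x^2*z + 3*x*y - z
use: tr(a^2 b^2 a^-1 b^-1) = tr(b^-1 a^2 b^2)*tr(a) - tr(b^-1 a^2 b^2 a) = -x^2*y^2*z + x^3*y + x*y^3 + x*y*z^2 - 4*x*y + z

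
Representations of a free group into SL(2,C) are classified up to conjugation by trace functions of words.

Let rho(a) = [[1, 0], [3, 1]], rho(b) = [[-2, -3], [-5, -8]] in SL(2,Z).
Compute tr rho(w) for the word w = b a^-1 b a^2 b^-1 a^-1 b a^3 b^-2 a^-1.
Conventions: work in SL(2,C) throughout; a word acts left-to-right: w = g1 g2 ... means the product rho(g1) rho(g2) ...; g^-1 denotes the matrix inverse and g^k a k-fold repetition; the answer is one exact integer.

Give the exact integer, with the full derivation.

rho(b) = [[-2, -3], [-5, -8]]
... * rho(a^-1) = [[1, 0], [-3, 1]]  ->  [[7, -3], [19, -8]]
... * rho(b) = [[-2, -3], [-5, -8]]  ->  [[1, 3], [2, 7]]
... * rho(a) = [[1, 0], [3, 1]]  ->  [[10, 3], [23, 7]]
... * rho(a) = [[1, 0], [3, 1]]  ->  [[19, 3], [44, 7]]
... * rho(b^-1) = [[-8, 3], [5, -2]]  ->  [[-137, 51], [-317, 118]]
... * rho(a^-1) = [[1, 0], [-3, 1]]  ->  [[-290, 51], [-671, 118]]
... * rho(b) = [[-2, -3], [-5, -8]]  ->  [[325, 462], [752, 1069]]
... * rho(a) = [[1, 0], [3, 1]]  ->  [[1711, 462], [3959, 1069]]
... * rho(a) = [[1, 0], [3, 1]]  ->  [[3097, 462], [7166, 1069]]
... * rho(a) = [[1, 0], [3, 1]]  ->  [[4483, 462], [10373, 1069]]
... * rho(b^-1) = [[-8, 3], [5, -2]]  ->  [[-33554, 12525], [-77639, 28981]]
... * rho(b^-1) = [[-8, 3], [5, -2]]  ->  [[331057, -125712], [766017, -290879]]
... * rho(a^-1) = [[1, 0], [-3, 1]]  ->  [[708193, -125712], [1638654, -290879]]
tr = 708193 + -290879 = 417314

417314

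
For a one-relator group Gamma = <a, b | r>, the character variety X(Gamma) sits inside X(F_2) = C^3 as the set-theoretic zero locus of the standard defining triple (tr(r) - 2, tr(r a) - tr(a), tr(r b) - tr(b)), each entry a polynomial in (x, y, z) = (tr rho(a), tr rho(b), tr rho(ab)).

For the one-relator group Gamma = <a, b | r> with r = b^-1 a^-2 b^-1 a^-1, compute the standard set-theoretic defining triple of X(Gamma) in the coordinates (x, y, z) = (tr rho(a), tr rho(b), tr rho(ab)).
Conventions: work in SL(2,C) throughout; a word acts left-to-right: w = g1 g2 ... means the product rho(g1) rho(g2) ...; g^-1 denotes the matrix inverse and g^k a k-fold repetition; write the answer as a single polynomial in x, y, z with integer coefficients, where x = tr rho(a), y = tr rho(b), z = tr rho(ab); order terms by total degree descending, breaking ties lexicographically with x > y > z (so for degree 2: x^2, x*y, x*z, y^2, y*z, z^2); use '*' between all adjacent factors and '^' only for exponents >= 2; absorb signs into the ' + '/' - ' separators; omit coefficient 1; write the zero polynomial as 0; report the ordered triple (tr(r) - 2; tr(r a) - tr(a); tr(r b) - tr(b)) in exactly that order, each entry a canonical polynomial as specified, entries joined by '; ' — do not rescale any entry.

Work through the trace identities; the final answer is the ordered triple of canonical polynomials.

so trace(b^-1) = trace(b) = y
reduce: trace(b^-2) = trace(b^-1)*trace(b) - trace(1) = y^2 - 2
reduce: trace(a b^-1) = trace(a)*trace(b) - trace(a b) = x*y - z
so trace(b^-2 a) = trace(a b^-1)*trace(b) - trace(a) = x*y^2 - y*z - x
trace(b^-2 a^-1) = trace(b^-2)*trace(a) - trace(b^-2 a) = y*z - x
trace(b^-1 a^-2 b^-1) = trace(b^-2 a^-1)*trace(a) - trace(b^-2) = x*y*z - x^2 - y^2 + 2
so trace(b a b a) = trace(b a)*trace(b a) - trace(1)   [split at repeated b] = z^2 - 2
trace(a^-1 b a b) = trace(b a b)*trace(a) - trace(b a b a) = x*y*z - x^2 - z^2 + 2
reduce: trace(a^-1 b a b^-1) = trace(a^-1 b a)*trace(b) - trace(a^-1 b a b) = -x*y*z + x^2 + y^2 + z^2 - 2
trace(a b^-1 a^-2 b) = trace(a^-1 b a b^-1)*trace(a) - trace(a^-1 b a b^-1 a) = -x^2*y*z + x^3 + x*y^2 + x*z^2 - 3*x
so trace(b^-1 a^-2 b^-1 a) = trace(a b^-1 a^-2)*trace(b) - trace(a b^-1 a^-2 b) = x^2*y*z - x^3 - x*y^2 - x*z^2 + y*z + 3*x
reduce: trace(b^-1 a^-2 b^-1 a^-1) = trace(b^-1 a^-2 b^-1)*trace(a) - trace(b^-1 a^-2 b^-1 a) = x*z^2 - y*z - x
so trace(a^-2 b^-1) = trace(b^-1 a^-1)*trace(a) - trace(b^-1) = x*z - y
reduce: trace(a^-2 b^-1 a^-1) = trace(a^-2 b^-1)*trace(a) - trace(a^-2 b^-1 a) = x^2*z - x*y - z
assemble the triple (trace(r) - 2; trace(r a) - x; trace(r b) - y)

x*z^2 - y*z - x - 2; x*y*z - x^2 - y^2 - x + 2; x^2*z - x*y - y - z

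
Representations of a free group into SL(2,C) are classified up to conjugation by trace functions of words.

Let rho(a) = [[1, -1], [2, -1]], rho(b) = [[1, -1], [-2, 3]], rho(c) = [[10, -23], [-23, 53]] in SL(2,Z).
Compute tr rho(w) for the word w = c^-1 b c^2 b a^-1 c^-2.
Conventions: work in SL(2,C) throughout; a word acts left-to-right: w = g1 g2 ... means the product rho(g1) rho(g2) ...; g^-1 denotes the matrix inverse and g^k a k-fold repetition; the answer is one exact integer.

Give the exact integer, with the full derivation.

rho(c^-1) = [[53, 23], [23, 10]]
... * rho(b) = [[1, -1], [-2, 3]]  ->  [[7, 16], [3, 7]]
... * rho(c) = [[10, -23], [-23, 53]]  ->  [[-298, 687], [-131, 302]]
... * rho(c) = [[10, -23], [-23, 53]]  ->  [[-18781, 43265], [-8256, 19019]]
... * rho(b) = [[1, -1], [-2, 3]]  ->  [[-105311, 148576], [-46294, 65313]]
... * rho(a^-1) = [[-1, 1], [-2, 1]]  ->  [[-191841, 43265], [-84332, 19019]]
... * rho(c^-1) = [[53, 23], [23, 10]]  ->  [[-9172478, -3979693], [-4032159, -1749446]]
... * rho(c^-1) = [[53, 23], [23, 10]]  ->  [[-577674273, -250763924], [-253941685, -110234117]]
tr = -577674273 + -110234117 = -687908390

-687908390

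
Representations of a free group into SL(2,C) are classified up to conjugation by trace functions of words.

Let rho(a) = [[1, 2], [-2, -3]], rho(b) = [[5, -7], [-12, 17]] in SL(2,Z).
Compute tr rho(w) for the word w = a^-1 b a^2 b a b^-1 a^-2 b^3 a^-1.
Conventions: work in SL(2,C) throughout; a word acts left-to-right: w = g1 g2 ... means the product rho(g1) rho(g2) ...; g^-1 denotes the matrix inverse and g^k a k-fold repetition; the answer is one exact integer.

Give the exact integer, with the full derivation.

4632405174

rho(a^-1) = [[-3, -2], [2, 1]]
... * rho(b) = [[5, -7], [-12, 17]]  ->  [[9, -13], [-2, 3]]
... * rho(a) = [[1, 2], [-2, -3]]  ->  [[35, 57], [-8, -13]]
... * rho(a) = [[1, 2], [-2, -3]]  ->  [[-79, -101], [18, 23]]
... * rho(b) = [[5, -7], [-12, 17]]  ->  [[817, -1164], [-186, 265]]
... * rho(a) = [[1, 2], [-2, -3]]  ->  [[3145, 5126], [-716, -1167]]
... * rho(b^-1) = [[17, 7], [12, 5]]  ->  [[114977, 47645], [-26176, -10847]]
... * rho(a^-1) = [[-3, -2], [2, 1]]  ->  [[-249641, -182309], [56834, 41505]]
... * rho(a^-1) = [[-3, -2], [2, 1]]  ->  [[384305, 316973], [-87492, -72163]]
... * rho(b) = [[5, -7], [-12, 17]]  ->  [[-1882151, 2698406], [428496, -614327]]
... * rho(b) = [[5, -7], [-12, 17]]  ->  [[-41791627, 59047959], [9514404, -13443031]]
... * rho(b) = [[5, -7], [-12, 17]]  ->  [[-917533643, 1296356692], [208888392, -295132355]]
... * rho(a^-1) = [[-3, -2], [2, 1]]  ->  [[5345314313, 3131423978], [-1216929886, -712909139]]
tr = 5345314313 + -712909139 = 4632405174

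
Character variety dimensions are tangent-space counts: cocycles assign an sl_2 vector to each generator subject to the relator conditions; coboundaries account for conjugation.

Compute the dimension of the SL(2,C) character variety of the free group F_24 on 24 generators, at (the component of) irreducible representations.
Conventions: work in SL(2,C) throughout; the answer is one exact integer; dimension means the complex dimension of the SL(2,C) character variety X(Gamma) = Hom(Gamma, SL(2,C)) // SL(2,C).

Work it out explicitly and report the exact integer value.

69

Here Gamma is free of rank 24 — no relator constrains a cocycle.
A cocycle picks one sl_2 vector per generator freely, giving dim Z^1 = 3*24 = 72.
Irreducibility makes the coboundary map sl_2 -> Z^1 injective (trivial centralizer), so dim B^1 = 3.
dim H^1 = 72 - 3 = 69, which is dim X.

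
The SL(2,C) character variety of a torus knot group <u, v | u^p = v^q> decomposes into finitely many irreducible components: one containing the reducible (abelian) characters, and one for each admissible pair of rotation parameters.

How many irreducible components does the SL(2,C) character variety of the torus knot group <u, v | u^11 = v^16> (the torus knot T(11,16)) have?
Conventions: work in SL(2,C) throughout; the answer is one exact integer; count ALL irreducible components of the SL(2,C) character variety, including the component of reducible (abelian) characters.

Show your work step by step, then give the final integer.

Gamma = < u, v | u^11 = v^16 > (torus knot T(11,16)); the central element u^11 = v^16 acts as +I or -I in any irreducible SL(2,C) representation.
So on each irreducible component the traces are pinned: tr(u) = 2*cos(pi*alpha/11) with 1 <= alpha <= 10, tr(v) = 2*cos(pi*beta/16) with 1 <= beta <= 15.
u^11 = (-1)^alpha I and v^16 = (-1)^beta I must agree, so alpha and beta have equal parity.
count pairs: odd alpha (5 choices) x odd beta (8), plus even alpha (5) x even beta (7): 5*8 + 5*7 = 75.
That is 75 components of irreducible characters, and with the reducible (abelian) component the total is 76.

76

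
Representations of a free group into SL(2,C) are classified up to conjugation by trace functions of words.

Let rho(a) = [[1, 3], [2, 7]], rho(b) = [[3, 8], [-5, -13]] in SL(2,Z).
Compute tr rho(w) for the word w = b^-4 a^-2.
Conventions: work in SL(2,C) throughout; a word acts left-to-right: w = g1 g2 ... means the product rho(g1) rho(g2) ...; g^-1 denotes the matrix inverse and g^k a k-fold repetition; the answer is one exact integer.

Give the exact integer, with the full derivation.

666142

rho(b^-1) = [[-13, -8], [5, 3]]
... * rho(b^-1) = [[-13, -8], [5, 3]]  ->  [[129, 80], [-50, -31]]
... * rho(b^-1) = [[-13, -8], [5, 3]]  ->  [[-1277, -792], [495, 307]]
... * rho(b^-1) = [[-13, -8], [5, 3]]  ->  [[12641, 7840], [-4900, -3039]]
... * rho(a^-1) = [[7, -3], [-2, 1]]  ->  [[72807, -30083], [-28222, 11661]]
... * rho(a^-1) = [[7, -3], [-2, 1]]  ->  [[569815, -248504], [-220876, 96327]]
tr = 569815 + 96327 = 666142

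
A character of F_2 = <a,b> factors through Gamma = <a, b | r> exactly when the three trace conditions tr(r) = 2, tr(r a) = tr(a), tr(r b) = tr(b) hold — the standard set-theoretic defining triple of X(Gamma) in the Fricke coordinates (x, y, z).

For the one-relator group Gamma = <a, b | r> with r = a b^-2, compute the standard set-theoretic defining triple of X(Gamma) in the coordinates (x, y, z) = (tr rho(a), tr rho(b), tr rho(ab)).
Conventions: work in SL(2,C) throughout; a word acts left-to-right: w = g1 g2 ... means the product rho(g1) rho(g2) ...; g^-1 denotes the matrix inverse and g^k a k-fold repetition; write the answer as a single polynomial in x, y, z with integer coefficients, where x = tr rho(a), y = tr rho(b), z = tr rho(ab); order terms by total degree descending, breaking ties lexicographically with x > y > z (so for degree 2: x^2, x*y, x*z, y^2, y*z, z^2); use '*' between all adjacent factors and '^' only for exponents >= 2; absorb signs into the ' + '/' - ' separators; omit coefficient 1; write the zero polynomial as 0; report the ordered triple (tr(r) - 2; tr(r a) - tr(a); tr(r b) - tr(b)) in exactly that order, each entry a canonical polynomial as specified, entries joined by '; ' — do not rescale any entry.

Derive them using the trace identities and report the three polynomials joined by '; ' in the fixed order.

x*y^2 - y*z - x - 2; x^2*y^2 - x*y*z - x^2 - y^2 - x + 2; x*y - y - z

next, trace(a b^-1) = trace(a) * trace(b) - trace(a b)   [inverse elimination on b] = x*y - z
next, trace(a b^-2) = trace(a b^-1) * trace(b) - trace(a)   [inverse elimination on b] = x*y^2 - y*z - x
trace(a^2) = trace(a) * trace(a) - trace(1) = x^2 - 2
trace(a^2 b) = trace(a) * trace(b a) - trace(b) = x*z - y
next, trace(a^2 b^-1) = trace(a^2) * trace(b) - trace(a^2 b) = x^2*y - x*z - y
next, trace(a b^-2 a) = trace(a^2 b^-1) * trace(b) - trace(a^2) = x^2*y^2 - x*y*z - x^2 - y^2 + 2
assemble the triple (trace(r) - 2; trace(r a) - x; trace(r b) - y)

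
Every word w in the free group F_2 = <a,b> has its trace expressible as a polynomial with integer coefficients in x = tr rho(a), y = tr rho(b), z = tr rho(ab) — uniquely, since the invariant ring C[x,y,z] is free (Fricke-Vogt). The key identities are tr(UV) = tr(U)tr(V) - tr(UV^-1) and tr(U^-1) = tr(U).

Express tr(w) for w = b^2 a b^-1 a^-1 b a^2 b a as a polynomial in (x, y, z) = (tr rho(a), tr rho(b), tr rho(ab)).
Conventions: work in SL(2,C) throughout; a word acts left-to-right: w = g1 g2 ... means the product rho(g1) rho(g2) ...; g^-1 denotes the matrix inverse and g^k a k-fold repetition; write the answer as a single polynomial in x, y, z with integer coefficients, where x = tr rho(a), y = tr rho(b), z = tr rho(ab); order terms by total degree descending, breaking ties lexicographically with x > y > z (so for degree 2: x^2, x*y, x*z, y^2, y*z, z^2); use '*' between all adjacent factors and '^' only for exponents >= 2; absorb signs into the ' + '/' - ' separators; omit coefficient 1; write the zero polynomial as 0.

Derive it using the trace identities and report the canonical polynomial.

next, trace(a b a b) = trace(b a)*trace(b a) - trace(1)   [split at a repeated b] = z^2 - 2
trace(a b a) = trace(a)*trace(b a) - trace(b)   [square of a] = x*z - y
trace(b a b^2 a) = trace(b)*trace(a b a b) - trace(a b a)   [square of b] = y*z^2 - x*z - y
trace(b a b) = trace(b)*trace(a b) - trace(a)   [square of b] = y*z - x
trace(b a b^2) = trace(b)*trace(b a b) - trace(b a)   [square of b] = y^2*z - x*y - z
and trace(a b a b^2 a) = trace(a)*trace(b a b^2 a) - trace(b a b^2)   [square of a] = x*y*z^2 - x^2*z - y^2*z + z
trace(a^2 b a b^2 a) = trace(a)*trace(a b a b^2 a) - trace(a b a b^2)   [square of a] = x^2*y*z^2 - x^3*z - x*y^2*z - y*z^2 + 2*x*z + y
and trace(b a b a b a) = trace(a b a b)*trace(a b) - trace(b a)   [split at a repeated a] = z^3 - 3*z
next, trace(a^2 b a b a b) = trace(a)*trace(b a b a b a) - trace(b a b a b)   [square of a] = x*z^3 - y*z^2 - 2*x*z + y
trace(b a b a^2) = trace(a)*trace(b a b a) - trace(b a b)   [square of a] = x*z^2 - y*z - x
and trace(a^2 b a b a) = trace(a)*trace(b a b a^2) - trace(b a b a)   [square of a] = x^2*z^2 - x*y*z - x^2 - z^2 + 2
trace(b a b^2 a^2 b a) = trace(b)*trace(a^2 b a b a b) - trace(a^2 b a b a)   [square of b] = x*y*z^3 - x^2*z^2 - y^2*z^2 - x*y*z + x^2 + y^2 + z^2 - 2
trace(a^2 b^2 a b) = trace(a)*trace(b^2 a b a) - trace(b^2 a b)   [square of a] = x*y*z^2 - x^2*z - y^2*z + z
trace(a^2) = trace(a)*trace(a) - trace(1)   [square of a] = x^2 - 2
next, trace(b^2 a^2) = trace(b)*trace(a^2 b) - trace(a^2)   [square of b] = x*y*z - x^2 - y^2 + 2
trace(a^2 b^2 a) = trace(a)*trace(b^2 a^2) - trace(b^2 a)   [square of a] = x^2*y*z - x^3 - x*y^2 - y*z + 3*x
trace(b a b^2 a^2 b) = trace(b)*trace(a^2 b^2 a b) - trace(a^2 b^2 a)   [square of b] = x*y^2*z^2 - 2*x^2*y*z - y^3*z + x^3 + x*y^2 + 2*y*z - 3*x
trace(a b a^2 b a b^2 a) = trace(a)*trace(b a b^2 a^2 b a) - trace(b a b^2 a^2 b)   [square of a] = x^2*y*z^3 - x^3*z^2 - 2*x*y^2*z^2 + x^2*y*z + y^3*z + x*z^2 - 2*y*z + x
trace(a b a b a b a b) = trace(b a)*trace(b a b a b a) - trace(b^-1 a^-1 b^-1 a^-1)   [split at a repeated b] = z^4 - 4*z^2 + 2
trace(b a b^2 a b a b a) = trace(b)*trace(a b a b a b a b) - trace(a b a b a b a)   [square of b] = y*z^4 - x*z^3 - 3*y*z^2 + 2*x*z + y
and trace(a b^2 a b a b) = trace(b)*trace(a b a b a b) - trace(a b a b a)   [square of b] = y*z^3 - x*z^2 - 2*y*z + x
next, trace(b a b^2 a b a b) = trace(b)*trace(a b^2 a b a b) - trace(a b^2 a b a)   [square of b] = y^2*z^3 - 2*x*y*z^2 + x^2*z - y^2*z + x*y - z
trace(a b a^2 b a b^2 a b) = trace(a)*trace(b a b^2 a b a b a) - trace(b a b^2 a b a b)   [square of a] = x*y*z^4 - x^2*z^3 - y^2*z^3 - x*y*z^2 + x^2*z + y^2*z + z
trace(b a^2 b a b^2 a b^-1 a) = trace(a b a^2 b a b^2 a)*trace(b) - trace(a b a^2 b a b^2 a b)   [inverse elimination on b] = x^2*y^2*z^3 - x^3*y*z^2 - 2*x*y^3*z^2 - x*y*z^4 + x^2*y^2*z + x^2*z^3 + y^4*z + y^2*z^3 + 2*x*y*z^2 - x^2*z - 3*y^2*z + x*y - z
trace(b^2 a b^-1 a^-1 b a^2 b a) = trace(b a^2 b a b^2 a b^-1)*trace(a) - trace(b a^2 b a b^2 a b^-1 a)   [inverse elimination on a] = -x^2*y^2*z^3 + 2*x^3*y*z^2 + 2*x*y^3*z^2 + x*y*z^4 - x^4*z - 2*x^2*y^2*z - x^2*z^3 - y^4*z - y^2*z^3 - 3*x*y*z^2 + 3*x^2*z + 3*y^2*z + z

-x^2*y^2*z^3 + 2*x^3*y*z^2 + 2*x*y^3*z^2 + x*y*z^4 - x^4*z - 2*x^2*y^2*z - x^2*z^3 - y^4*z - y^2*z^3 - 3*x*y*z^2 + 3*x^2*z + 3*y^2*z + z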